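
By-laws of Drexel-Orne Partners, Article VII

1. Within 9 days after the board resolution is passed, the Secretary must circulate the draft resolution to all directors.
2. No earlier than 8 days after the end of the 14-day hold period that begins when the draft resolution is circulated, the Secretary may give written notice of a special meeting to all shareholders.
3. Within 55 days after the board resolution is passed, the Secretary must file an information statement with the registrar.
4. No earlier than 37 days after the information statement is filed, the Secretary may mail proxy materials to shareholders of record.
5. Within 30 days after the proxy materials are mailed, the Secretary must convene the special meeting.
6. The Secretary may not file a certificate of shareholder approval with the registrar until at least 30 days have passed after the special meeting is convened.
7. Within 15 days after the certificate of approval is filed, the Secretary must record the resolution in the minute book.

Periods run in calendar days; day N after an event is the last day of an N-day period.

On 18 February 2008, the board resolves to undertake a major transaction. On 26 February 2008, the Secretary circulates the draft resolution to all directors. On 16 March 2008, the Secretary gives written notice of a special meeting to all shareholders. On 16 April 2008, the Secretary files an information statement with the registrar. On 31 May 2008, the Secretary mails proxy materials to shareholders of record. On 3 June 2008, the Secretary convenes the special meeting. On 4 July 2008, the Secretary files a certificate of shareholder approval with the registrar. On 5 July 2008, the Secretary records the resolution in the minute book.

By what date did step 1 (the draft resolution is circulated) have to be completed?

27 February 2008

Step 1 runs from 18 February 2008, when the board resolution is passed. 9 days after 18 February 2008 is 27 February 2008.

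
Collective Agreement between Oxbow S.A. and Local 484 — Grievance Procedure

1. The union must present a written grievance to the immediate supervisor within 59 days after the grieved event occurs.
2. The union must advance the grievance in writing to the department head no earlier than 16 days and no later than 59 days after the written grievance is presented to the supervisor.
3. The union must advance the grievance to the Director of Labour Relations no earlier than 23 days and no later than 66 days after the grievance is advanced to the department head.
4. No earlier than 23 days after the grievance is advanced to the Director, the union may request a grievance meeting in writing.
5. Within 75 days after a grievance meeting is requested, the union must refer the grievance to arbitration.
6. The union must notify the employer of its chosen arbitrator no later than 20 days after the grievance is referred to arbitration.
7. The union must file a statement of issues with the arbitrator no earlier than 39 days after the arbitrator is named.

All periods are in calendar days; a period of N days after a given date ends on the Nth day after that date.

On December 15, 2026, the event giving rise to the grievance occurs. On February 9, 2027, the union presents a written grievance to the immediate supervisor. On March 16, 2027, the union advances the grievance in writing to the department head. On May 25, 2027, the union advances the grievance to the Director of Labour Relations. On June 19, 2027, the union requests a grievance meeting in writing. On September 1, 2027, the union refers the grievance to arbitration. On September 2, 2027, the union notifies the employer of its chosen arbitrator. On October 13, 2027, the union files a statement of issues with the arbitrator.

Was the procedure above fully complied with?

Step 1 — counting 59 days from December 15, 2026 (when the grieved event occurs) gives a deadline of February 12, 2027; February 9, 2027 is within that limit.
Step 2 — 16 and 59 days from February 9, 2027 (when the written grievance is presented to the supervisor) are February 25, 2027 and April 9, 2027 respectively; done March 16, 2027 — within the window.
Step 3 — 23 and 66 days from March 16, 2027 (when the grievance is advanced to the department head) are April 8, 2027 and May 21, 2027 respectively; done May 25, 2027 — 4 days after the window closed.
That is the first point of non-compliance.

No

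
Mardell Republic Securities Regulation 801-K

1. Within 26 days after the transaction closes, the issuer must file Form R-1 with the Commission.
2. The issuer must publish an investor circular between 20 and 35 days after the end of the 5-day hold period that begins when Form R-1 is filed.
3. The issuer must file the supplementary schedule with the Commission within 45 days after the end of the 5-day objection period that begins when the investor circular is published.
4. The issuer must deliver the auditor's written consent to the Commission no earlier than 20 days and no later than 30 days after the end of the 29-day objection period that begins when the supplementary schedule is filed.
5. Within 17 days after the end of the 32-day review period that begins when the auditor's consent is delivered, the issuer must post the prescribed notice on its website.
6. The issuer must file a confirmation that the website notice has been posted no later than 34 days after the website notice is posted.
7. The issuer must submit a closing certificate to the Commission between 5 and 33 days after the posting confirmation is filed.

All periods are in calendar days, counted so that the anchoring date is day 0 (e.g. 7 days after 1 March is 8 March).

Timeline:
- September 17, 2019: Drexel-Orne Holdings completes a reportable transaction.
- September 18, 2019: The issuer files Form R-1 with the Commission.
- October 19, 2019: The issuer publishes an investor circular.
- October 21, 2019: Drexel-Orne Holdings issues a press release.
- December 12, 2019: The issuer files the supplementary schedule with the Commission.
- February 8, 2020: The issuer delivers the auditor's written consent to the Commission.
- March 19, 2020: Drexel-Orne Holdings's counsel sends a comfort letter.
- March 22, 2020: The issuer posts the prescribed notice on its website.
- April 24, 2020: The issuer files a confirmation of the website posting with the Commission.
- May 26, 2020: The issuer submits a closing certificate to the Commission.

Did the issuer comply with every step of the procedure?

No

(1) due by September 17, 2019 + 26 days = October 13, 2019; September 18, 2019 is within that limit.
(2) the permitted window runs from September 23, 2019 + 20 = October 13, 2019 to September 23, 2019 + 35 = October 28, 2019; done October 19, 2019, which is between those dates.
(3) due by October 24, 2019 + 45 days = December 8, 2019; December 12, 2019 misses that deadline by 4 days.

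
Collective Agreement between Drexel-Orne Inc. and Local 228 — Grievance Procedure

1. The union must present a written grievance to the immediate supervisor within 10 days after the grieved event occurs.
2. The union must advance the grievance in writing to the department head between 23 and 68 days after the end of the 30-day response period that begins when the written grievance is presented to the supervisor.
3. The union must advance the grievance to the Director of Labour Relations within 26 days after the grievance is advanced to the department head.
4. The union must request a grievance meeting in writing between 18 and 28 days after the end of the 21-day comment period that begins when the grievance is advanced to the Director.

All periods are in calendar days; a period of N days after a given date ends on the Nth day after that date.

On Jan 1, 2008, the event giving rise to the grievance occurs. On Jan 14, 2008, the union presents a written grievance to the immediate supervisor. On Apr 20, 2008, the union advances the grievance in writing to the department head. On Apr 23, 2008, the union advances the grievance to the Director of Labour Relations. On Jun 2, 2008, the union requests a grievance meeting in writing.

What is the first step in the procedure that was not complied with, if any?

Step 1 — counting 10 days from Jan 1, 2008 (when the grieved event occurs) gives a deadline of Jan 11, 2008; not done until Jan 14, 2008, 3 days after the deadline.

Step 1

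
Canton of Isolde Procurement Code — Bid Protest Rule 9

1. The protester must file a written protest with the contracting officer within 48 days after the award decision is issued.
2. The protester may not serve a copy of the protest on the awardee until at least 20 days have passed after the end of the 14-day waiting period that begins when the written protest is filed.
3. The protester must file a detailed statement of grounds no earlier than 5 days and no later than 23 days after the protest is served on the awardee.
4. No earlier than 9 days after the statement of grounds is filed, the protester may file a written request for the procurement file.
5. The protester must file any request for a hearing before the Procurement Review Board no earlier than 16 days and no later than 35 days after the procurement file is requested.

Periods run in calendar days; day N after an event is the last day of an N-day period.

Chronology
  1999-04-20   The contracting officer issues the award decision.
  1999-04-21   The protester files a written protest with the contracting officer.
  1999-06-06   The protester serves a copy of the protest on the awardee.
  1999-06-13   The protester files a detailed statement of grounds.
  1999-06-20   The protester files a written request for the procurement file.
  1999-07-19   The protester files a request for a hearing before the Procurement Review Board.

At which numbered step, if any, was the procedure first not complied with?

Step 1 — counting 48 days from 1999-04-20 (when the award decision is issued) gives a deadline of 1999-06-07; done 1999-04-21 — timely.
Step 2 — must wait 20 days from 1999-05-05 (end of the 14-day waiting period, which began when the written protest is filed on 1999-04-21), so not before 1999-05-25; 1999-06-06 is on or after that date.
Step 3 — 5 and 23 days from 1999-06-06 (when the protest is served on the awardee) are 1999-06-11 and 1999-06-29 respectively; done 1999-06-13 — within the window.
Step 4 — must wait 9 days from 1999-06-13 (when the statement of grounds is filed), so not before 1999-06-22; acted on 1999-06-20, 2 days prematurely.

Step 4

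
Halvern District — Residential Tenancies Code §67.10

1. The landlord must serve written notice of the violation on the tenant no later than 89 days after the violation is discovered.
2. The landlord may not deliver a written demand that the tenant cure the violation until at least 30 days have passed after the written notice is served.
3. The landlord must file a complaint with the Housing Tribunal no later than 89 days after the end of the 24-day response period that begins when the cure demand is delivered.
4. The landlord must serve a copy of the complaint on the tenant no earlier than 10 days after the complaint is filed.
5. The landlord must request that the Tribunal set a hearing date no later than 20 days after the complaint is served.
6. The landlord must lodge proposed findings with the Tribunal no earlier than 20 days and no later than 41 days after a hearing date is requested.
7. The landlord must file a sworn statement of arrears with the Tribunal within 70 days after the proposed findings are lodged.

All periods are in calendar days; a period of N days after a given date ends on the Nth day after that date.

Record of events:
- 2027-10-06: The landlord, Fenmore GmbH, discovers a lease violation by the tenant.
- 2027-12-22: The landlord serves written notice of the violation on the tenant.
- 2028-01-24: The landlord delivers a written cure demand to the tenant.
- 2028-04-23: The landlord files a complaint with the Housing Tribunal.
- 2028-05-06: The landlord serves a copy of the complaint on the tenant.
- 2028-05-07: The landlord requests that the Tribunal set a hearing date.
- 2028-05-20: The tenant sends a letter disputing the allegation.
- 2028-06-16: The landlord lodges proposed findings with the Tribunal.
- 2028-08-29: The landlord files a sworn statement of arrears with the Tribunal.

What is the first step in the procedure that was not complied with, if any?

(1) due by 2027-10-06 + 89 days = 2028-01-03; done 2027-12-22 — timely.
(2) permitted from 2027-12-22 + 30 days = 2028-01-21 onward; done 2028-01-24, after the minimum wait.
(3) due by 2028-02-17 + 89 days = 2028-05-16; 2028-04-23 is within that limit.
(4) permitted from 2028-04-23 + 10 days = 2028-05-03 onward; done 2028-05-06 — permitted.
(5) due by 2028-05-06 + 20 days = 2028-05-26; 2028-05-07 is within that limit.
(6) the permitted window runs from 2028-05-07 + 20 = 2028-05-27 to 2028-05-07 + 41 = 2028-06-17; done 2028-06-16, which is between those dates.
(7) due by 2028-06-16 + 70 days = 2028-08-25; 2028-08-29 misses that deadline by 4 days.
The procedure was therefore not followed at step 7.

Step 7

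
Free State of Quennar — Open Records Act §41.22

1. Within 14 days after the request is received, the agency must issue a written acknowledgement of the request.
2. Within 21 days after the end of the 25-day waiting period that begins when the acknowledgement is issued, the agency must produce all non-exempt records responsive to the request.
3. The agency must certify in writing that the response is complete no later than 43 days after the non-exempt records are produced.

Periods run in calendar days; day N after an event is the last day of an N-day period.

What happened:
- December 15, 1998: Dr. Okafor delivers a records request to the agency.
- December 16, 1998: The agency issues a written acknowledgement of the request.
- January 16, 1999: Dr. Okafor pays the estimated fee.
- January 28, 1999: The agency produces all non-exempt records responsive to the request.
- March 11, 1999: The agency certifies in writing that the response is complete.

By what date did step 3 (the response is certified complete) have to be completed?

Step 3 runs from January 28, 1999, when the non-exempt records are produced. 43 days after January 28, 1999 is March 12, 1999.

March 12, 1999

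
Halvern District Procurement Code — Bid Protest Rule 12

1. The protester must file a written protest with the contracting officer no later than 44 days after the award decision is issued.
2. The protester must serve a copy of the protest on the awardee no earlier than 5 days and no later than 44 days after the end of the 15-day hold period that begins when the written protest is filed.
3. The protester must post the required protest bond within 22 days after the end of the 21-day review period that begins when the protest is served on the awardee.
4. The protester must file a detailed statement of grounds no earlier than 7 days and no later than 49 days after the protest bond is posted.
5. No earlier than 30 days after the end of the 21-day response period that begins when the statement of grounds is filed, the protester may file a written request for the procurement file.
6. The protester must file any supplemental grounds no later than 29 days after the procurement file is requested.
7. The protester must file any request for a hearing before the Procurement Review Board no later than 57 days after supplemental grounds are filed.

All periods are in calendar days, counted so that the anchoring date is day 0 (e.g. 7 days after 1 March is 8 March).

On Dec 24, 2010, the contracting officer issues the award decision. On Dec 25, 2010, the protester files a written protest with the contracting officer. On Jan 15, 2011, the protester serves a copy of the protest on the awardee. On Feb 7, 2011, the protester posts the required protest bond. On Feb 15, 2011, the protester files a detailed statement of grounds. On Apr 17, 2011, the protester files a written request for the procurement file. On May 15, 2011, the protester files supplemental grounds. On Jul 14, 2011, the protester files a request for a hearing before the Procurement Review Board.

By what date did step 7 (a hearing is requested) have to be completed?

Step 7 runs from May 15, 2011, when supplemental grounds are filed. 57 days after May 15, 2011 is Jul 11, 2011.

Jul 11, 2011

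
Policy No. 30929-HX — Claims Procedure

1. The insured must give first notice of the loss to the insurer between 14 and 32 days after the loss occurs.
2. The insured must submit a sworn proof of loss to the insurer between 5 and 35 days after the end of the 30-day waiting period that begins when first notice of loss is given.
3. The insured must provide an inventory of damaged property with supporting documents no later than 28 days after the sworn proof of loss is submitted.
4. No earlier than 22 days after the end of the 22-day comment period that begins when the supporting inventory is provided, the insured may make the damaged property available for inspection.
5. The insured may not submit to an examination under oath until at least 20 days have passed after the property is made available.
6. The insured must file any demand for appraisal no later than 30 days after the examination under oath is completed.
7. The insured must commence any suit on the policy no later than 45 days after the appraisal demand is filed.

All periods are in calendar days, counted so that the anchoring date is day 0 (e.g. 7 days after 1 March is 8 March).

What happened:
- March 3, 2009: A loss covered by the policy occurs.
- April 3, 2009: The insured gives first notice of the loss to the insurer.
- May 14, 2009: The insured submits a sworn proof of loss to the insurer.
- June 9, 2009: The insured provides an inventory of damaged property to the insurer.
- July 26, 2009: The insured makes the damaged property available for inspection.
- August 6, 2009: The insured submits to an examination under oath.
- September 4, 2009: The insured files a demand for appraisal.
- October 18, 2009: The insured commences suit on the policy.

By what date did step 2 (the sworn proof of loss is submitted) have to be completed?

First notice of loss is given on April 3, 2009; the 30-day waiting period therefore ends May 3, 2009, and step 2 runs from that date. The window is 5–35 days after May 3, 2009; it closes on June 7, 2009.

June 7, 2009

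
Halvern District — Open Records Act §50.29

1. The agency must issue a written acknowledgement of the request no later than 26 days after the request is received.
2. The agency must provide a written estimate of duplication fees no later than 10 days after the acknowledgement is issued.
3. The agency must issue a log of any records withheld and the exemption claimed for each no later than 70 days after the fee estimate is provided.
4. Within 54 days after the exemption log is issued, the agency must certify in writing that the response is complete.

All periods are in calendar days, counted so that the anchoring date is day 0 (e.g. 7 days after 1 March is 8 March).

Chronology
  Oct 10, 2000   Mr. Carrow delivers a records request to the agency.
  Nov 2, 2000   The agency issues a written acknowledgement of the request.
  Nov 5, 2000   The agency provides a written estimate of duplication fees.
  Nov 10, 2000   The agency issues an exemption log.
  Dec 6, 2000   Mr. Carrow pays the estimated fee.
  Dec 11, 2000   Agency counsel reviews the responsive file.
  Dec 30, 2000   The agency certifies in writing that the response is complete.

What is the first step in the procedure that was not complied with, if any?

None — every step was satisfied

(1) due by Oct 10, 2000 + 26 days = Nov 5, 2000; Nov 2, 2000 is within that limit.
(2) due by Nov 2, 2000 + 10 days = Nov 12, 2000; done Nov 5, 2000 — timely.
(3) due by Nov 5, 2000 + 70 days = Jan 14, 2001; completed Nov 10, 2000, before the deadline.
(4) due by Nov 10, 2000 + 54 days = Jan 3, 2001; completed Dec 30, 2000, before the deadline.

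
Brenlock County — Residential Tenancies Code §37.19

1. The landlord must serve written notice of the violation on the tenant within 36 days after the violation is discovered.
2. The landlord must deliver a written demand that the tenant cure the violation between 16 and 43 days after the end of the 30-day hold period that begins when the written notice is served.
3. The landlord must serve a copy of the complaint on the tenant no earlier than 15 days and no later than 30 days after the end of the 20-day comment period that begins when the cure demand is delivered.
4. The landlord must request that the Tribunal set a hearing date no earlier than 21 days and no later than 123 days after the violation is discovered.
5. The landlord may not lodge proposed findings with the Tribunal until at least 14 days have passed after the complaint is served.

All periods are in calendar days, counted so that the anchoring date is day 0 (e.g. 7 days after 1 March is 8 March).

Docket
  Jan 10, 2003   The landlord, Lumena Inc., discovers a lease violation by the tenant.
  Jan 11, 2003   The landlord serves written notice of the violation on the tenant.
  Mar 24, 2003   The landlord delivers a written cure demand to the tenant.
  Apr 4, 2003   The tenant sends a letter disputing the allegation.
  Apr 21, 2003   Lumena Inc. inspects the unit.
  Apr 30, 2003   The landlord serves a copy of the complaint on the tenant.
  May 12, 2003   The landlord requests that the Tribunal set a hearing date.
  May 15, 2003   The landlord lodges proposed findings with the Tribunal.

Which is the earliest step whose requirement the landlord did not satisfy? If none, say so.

None — every step was satisfied

(1) due by Jan 10, 2003 + 36 days = Feb 15, 2003; done Jan 11, 2003 — timely.
(2) the permitted window runs from Feb 10, 2003 + 16 = Feb 26, 2003 to Feb 10, 2003 + 43 = Mar 25, 2003; done Mar 24, 2003 — within the window.
(3) the permitted window runs from Apr 13, 2003 + 15 = Apr 28, 2003 to Apr 13, 2003 + 30 = May 13, 2003; Apr 30, 2003 falls inside that range.
(4) the permitted window runs from Jan 10, 2003 + 21 = Jan 31, 2003 to Jan 10, 2003 + 123 = May 13, 2003; May 12, 2003 falls inside that range.
(5) permitted from Apr 30, 2003 + 14 days = May 14, 2003 onward; done May 15, 2003 — permitted.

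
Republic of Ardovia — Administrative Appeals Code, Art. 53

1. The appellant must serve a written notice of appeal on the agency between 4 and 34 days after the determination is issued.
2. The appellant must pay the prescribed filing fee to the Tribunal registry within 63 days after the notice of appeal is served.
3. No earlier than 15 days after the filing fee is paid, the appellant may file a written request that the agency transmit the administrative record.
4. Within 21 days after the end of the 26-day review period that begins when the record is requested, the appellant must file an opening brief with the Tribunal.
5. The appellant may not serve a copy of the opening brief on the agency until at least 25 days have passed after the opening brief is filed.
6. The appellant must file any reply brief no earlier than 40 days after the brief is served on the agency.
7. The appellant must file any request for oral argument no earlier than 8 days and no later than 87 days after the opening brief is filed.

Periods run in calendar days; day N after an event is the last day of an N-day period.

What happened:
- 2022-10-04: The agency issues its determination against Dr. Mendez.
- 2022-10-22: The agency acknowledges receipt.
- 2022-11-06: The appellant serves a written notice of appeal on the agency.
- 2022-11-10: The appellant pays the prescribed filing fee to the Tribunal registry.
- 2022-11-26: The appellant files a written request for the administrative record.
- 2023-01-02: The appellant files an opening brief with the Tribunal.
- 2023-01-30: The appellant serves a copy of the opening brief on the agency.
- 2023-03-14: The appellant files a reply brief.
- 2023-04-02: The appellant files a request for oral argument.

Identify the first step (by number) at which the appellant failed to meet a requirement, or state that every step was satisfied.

Step 7

Step 1 — 4 and 34 days from 2022-10-04 (when the determination is issued) are 2022-10-08 and 2022-11-07 respectively; done 2022-11-06 — within the window.
Step 2 — counting 63 days from 2022-11-06 (when the notice of appeal is served) gives a deadline of 2023-01-08; done 2022-11-10 — timely.
Step 3 — must wait 15 days from 2022-11-10 (when the filing fee is paid), so not before 2022-11-25; done 2022-11-26 — permitted.
Step 4 — counting 21 days from 2022-12-22 (end of the 26-day review period, which began when the record is requested on 2022-11-26) gives a deadline of 2023-01-12; completed 2023-01-02, before the deadline.
Step 5 — must wait 25 days from 2023-01-02 (when the opening brief is filed), so not before 2023-01-27; done 2023-01-30, after the minimum wait.
Step 6 — must wait 40 days from 2023-01-30 (when the brief is served on the agency), so not before 2023-03-11; done 2023-03-14, after the minimum wait.
Step 7 — 8 and 87 days from 2023-01-02 (when the opening brief is filed) are 2023-01-10 and 2023-03-30 respectively; done 2023-04-02 — 3 days after the window closed.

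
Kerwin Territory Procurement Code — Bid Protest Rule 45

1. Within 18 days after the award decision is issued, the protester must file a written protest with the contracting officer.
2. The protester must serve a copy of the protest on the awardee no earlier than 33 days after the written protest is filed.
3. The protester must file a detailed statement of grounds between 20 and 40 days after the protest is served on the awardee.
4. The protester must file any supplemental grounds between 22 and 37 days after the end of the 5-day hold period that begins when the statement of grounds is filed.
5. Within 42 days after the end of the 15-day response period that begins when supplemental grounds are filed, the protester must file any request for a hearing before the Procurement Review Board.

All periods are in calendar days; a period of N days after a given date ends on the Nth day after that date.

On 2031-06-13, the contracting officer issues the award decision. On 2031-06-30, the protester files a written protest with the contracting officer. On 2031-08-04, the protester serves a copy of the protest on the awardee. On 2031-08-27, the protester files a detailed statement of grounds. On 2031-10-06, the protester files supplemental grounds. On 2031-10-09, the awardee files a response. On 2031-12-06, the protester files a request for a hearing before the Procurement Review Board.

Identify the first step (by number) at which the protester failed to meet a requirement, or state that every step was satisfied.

Step 5

Step 1 — counting 18 days from 2031-06-13 (when the award decision is issued) gives a deadline of 2031-07-01; done 2031-06-30 — timely.
Step 2 — must wait 33 days from 2031-06-30 (when the written protest is filed), so not before 2031-08-02; done 2031-08-04, after the minimum wait.
Step 3 — 20 and 40 days from 2031-08-04 (when the protest is served on the awardee) are 2031-08-24 and 2031-09-13 respectively; done 2031-08-27, which is between those dates.
Step 4 — 22 and 37 days from 2031-09-01 (end of the 5-day hold period, which began when the statement of grounds is filed on 2031-08-27) are 2031-09-23 and 2031-10-08 respectively; done 2031-10-06, which is between those dates.
Step 5 — counting 42 days from 2031-10-21 (end of the 15-day response period, which began when supplemental grounds are filed on 2031-10-06) gives a deadline of 2031-12-02; 2031-12-06 misses that deadline by 4 days.
The procedure was therefore not followed at step 5.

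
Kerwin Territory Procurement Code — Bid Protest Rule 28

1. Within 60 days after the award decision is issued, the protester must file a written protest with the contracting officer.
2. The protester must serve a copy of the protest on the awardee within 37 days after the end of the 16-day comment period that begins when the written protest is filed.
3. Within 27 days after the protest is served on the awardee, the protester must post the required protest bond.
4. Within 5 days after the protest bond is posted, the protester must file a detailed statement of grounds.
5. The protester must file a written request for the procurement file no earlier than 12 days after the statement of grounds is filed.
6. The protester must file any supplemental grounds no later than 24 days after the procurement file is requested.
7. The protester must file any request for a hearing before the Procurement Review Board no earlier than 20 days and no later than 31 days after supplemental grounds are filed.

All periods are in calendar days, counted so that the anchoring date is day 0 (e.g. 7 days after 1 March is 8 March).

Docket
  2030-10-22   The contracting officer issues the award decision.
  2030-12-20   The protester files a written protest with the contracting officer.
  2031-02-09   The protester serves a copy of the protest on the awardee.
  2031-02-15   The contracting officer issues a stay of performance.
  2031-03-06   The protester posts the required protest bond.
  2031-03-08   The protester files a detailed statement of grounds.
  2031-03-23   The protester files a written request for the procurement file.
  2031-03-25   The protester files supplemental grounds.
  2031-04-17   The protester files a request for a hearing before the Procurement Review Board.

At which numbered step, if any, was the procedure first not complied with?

Step 1 — counting 60 days from 2030-10-22 (when the award decision is issued) gives a deadline of 2030-12-21; completed 2030-12-20, before the deadline.
Step 2 — counting 37 days from 2031-01-05 (end of the 16-day comment period, which began when the written protest is filed on 2030-12-20) gives a deadline of 2031-02-11; done 2031-02-09 — timely.
Step 3 — counting 27 days from 2031-02-09 (when the protest is served on the awardee) gives a deadline of 2031-03-08; done 2031-03-06 — timely.
Step 4 — counting 5 days from 2031-03-06 (when the protest bond is posted) gives a deadline of 2031-03-11; completed 2031-03-08, before the deadline.
Step 5 — must wait 12 days from 2031-03-08 (when the statement of grounds is filed), so not before 2031-03-20; 2031-03-23 is on or after that date.
Step 6 — counting 24 days from 2031-03-23 (when the procurement file is requested) gives a deadline of 2031-04-16; done 2031-03-25 — timely.
Step 7 — 20 and 31 days from 2031-03-25 (when supplemental grounds are filed) are 2031-04-14 and 2031-04-25 respectively; 2031-04-17 falls inside that range.

None — every step was satisfied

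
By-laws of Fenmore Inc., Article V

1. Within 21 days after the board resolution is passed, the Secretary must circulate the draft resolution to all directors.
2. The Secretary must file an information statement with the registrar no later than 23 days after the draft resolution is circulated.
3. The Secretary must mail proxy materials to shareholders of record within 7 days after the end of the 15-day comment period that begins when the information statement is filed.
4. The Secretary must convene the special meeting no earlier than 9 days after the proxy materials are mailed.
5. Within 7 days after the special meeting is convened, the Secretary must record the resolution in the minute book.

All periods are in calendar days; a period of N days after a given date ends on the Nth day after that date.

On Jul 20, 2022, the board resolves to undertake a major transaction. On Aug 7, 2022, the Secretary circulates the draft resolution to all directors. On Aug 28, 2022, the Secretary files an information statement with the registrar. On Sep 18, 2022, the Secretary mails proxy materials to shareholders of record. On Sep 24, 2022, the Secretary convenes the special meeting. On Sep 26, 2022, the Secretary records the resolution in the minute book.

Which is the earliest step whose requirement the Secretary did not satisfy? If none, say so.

(1) due by Jul 20, 2022 + 21 days = Aug 10, 2022; done Aug 7, 2022 — timely.
(2) due by Aug 7, 2022 + 23 days = Aug 30, 2022; completed Aug 28, 2022, before the deadline.
(3) due by Sep 12, 2022 + 7 days = Sep 19, 2022; completed Sep 18, 2022, before the deadline.
(4) permitted from Sep 18, 2022 + 9 days = Sep 27, 2022 onward; acted on Sep 24, 2022, 3 days prematurely.
The procedure was therefore not followed at step 4.

Step 4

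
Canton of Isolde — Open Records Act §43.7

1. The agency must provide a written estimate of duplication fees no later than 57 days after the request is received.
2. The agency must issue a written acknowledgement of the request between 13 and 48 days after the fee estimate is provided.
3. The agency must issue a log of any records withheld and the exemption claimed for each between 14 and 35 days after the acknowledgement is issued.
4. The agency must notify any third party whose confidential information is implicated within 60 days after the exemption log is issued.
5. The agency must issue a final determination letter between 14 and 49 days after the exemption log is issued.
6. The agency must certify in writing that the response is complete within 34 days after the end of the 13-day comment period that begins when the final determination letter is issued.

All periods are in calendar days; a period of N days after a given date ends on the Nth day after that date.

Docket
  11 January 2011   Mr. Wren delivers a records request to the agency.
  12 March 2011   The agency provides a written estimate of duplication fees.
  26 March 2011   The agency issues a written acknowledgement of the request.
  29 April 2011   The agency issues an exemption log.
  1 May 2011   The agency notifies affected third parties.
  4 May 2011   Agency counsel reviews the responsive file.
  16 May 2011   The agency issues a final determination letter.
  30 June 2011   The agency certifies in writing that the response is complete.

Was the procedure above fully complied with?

Step 1: 57 days after 11 January 2011 (when the request is received) is 9 March 2011; 12 March 2011 misses that deadline by 3 days.
The analysis stops there.

No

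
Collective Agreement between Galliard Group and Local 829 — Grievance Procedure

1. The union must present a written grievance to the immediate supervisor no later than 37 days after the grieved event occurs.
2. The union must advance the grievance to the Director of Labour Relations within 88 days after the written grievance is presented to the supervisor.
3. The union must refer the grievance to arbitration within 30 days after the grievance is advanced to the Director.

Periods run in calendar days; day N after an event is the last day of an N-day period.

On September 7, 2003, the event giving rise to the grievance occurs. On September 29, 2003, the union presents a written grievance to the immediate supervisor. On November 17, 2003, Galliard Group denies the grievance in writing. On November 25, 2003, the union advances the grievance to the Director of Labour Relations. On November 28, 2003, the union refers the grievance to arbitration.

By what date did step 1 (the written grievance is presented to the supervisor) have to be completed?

October 14, 2003

Step 1 runs from September 7, 2003, when the grieved event occurs. 37 days after September 7, 2003 is October 14, 2003.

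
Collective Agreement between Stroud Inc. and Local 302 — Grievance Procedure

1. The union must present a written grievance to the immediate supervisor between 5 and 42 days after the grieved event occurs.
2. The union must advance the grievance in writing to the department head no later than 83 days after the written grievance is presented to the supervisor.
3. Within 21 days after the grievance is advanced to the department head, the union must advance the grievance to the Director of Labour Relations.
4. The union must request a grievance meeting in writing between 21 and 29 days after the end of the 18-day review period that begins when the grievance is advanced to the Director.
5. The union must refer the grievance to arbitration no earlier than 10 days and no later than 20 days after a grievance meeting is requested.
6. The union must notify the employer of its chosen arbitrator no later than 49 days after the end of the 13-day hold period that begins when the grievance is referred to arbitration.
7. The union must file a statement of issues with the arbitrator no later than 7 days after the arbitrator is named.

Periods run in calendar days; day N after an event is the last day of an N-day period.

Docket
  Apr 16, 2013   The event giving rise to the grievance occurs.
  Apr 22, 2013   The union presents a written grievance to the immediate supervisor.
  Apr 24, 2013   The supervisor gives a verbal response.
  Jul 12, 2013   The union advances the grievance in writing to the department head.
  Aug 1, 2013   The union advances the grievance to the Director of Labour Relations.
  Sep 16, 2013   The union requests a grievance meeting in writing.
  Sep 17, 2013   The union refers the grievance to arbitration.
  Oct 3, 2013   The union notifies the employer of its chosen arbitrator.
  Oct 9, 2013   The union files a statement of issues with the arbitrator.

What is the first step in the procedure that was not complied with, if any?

Step 1: the window is 5–42 days after Apr 16, 2013 (when the grieved event occurs), so Apr 21, 2013 through May 28, 2013; done Apr 22, 2013, which is between those dates.
Step 2: 83 days after Apr 22, 2013 (when the written grievance is presented to the supervisor) is Jul 14, 2013; completed Jul 12, 2013, before the deadline.
Step 3: 21 days after Jul 12, 2013 (when the grievance is advanced to the department head) is Aug 2, 2013; Aug 1, 2013 is within that limit.
Step 4: the window is 21–29 days after Aug 19, 2013 (end of the 18-day review period, which began when the grievance is advanced to the Director on Aug 1, 2013), so Sep 9, 2013 through Sep 17, 2013; Sep 16, 2013 falls inside that range.
Step 5: the window is 10–20 days after Sep 16, 2013 (when a grievance meeting is requested), so Sep 26, 2013 through Oct 6, 2013; done Sep 17, 2013 — 9 days before the window opened.
Later steps need not be reached.

Step 5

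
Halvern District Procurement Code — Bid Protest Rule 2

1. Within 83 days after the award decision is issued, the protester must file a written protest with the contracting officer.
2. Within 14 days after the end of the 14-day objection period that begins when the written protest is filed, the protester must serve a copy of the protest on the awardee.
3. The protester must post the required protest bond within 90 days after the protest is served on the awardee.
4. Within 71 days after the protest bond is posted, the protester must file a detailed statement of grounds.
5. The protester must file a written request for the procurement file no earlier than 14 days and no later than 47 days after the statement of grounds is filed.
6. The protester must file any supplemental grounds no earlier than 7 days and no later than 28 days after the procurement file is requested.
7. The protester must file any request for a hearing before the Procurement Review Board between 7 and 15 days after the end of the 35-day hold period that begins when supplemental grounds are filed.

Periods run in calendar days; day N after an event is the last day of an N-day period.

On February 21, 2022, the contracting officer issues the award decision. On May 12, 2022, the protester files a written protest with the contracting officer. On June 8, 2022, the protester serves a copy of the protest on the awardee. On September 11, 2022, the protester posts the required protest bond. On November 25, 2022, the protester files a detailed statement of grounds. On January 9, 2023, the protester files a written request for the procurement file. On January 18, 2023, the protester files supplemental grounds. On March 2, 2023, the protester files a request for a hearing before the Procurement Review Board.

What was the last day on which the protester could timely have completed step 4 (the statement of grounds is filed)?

November 21, 2022

Step 4 runs from September 11, 2022, when the protest bond is posted. 71 days after September 11, 2022 is November 21, 2022.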